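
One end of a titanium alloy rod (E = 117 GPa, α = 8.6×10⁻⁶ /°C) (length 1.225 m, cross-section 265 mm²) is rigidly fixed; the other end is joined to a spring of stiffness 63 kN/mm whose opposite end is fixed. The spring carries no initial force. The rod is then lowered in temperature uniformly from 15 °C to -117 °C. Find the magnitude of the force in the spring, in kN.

P ≈ 25.1 kN

If the spring were absent the rod would shorten by αΔT L = 8.6×10⁻⁶ × 132 × 1225 = 1.391 mm.
With a force P in the spring, the elastic change of the rod is PL/(AE) and that of the spring is P/k; compatibility requires their sum to equal δ_free.
So P = δ_free / [L/(AE) + 1/k] = 1.391 / [ 1225/(265×117×10³) + 1/(63×10³) ].
P = 1.391 / 5.538×10⁻⁵ = 25110 N.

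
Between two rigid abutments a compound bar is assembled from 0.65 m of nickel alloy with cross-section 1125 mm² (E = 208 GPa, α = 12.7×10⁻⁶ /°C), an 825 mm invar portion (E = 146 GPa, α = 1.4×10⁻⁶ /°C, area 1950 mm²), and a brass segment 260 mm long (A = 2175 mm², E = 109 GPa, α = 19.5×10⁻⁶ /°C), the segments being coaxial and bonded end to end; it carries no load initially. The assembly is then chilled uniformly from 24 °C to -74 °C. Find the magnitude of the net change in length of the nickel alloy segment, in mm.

If the supports were absent, the total length change would be Σ αᵢΔT Lᵢ = 12.7×10⁻⁶×98×650 + 1.4×10⁻⁶×98×825 + 19.5×10⁻⁶×98×260 = 1.419 mm.
Since the ends are fixed, an axial force P builds up, equal in every segment, with P · Σ Lᵢ/(AᵢEᵢ) = δ_free.
Σ Lᵢ/(AᵢEᵢ) = 650/(1125×208×10³) + 825/(1950×146×10³) + 260/(2175×109×10³) = 6.772×10⁻⁶ mm/N.
So P = 1.419 / 6.772×10⁻⁶ = 209.5 kN, tensile.
For the nickel alloy segment, free thermal change = 12.7×10⁻⁶×98×650 = 0.809 mm and elastic change from P = 209500×650/(1125×208×10³) = 0.582 mm; these oppose, so the net change is 0.227 mm (segment shortens).

|ΔL| ≈ 0.227 mm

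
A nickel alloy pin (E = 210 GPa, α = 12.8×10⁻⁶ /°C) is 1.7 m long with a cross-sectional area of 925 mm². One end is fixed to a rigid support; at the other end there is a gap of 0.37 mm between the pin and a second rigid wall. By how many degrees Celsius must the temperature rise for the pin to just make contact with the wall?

The gap closes when αΔT L = 0.37 mm, since the pin is still unstressed at that instant.
So ΔT = g/(αL) = 0.37/(12.8×10⁻⁶ × 1700) = 17 °C.

ΔT ≈ 17 °C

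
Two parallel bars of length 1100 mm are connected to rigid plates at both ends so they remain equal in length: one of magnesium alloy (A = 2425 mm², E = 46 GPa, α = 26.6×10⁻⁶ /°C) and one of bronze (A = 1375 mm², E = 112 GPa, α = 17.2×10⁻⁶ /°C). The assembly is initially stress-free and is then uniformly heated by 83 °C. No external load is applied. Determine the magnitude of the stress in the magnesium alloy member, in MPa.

σ ≈ 20.8 MPa (compressive)

Both members must finish at the same length. With the larger α, the magnesium alloy tends to over-expand; the plates restrain it, putting the magnesium alloy in compression and the bronze in tension. With no external load the two internal forces are equal and opposite, magnitude P.
Compatibility of the two members (thermal + elastic change equal): (α₁ − α₂)ΔT = P·[1/(A₁E₁) + 1/(A₂E₂)].
|α₁ − α₂|·ΔT = 9.4×10⁻⁶ × 83 = 0.0007802.
1/(A₁E₁) + 1/(A₂E₂) = 1/(2425×46×10³) + 1/(1375×112×10³) = 1.546×10⁻⁸ N⁻¹.
So P = 0.0007802 / 1.546×10⁻⁸ = 50.47 kN.
σ_{magnesium alloy} = P/A₁ = 50470/2425 = 20.81 MPa, compressive.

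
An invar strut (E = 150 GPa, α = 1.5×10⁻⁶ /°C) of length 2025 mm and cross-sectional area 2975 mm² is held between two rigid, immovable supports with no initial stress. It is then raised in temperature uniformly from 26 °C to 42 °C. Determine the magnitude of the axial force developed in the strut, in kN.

P ≈ 10.7 kN (compressive)

The ends cannot move, so σ = EαΔT = 150×10³ × 1.5×10⁻⁶ × 16 = 3.6 MPa.
Axial force P = σA = 3.6 × 2975 = 10710 N = 10.71 kN, compressive.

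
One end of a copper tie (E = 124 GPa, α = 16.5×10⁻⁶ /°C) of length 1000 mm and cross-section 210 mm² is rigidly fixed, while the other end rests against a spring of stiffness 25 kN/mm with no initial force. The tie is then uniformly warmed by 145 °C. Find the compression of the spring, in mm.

Free thermal expansion: δ_free = αΔT L = 16.5×10⁻⁶ × 145 × 1000 = 2.392 mm.
Let P be the compressive force at the spring. The tie shortens elastically by PL/(AE) and the spring compresses by P/k; together these equal δ_free.
So P = δ_free / [L/(AE) + 1/k] = 2.392 / [ 1000/(210×124×10³) + 1/(25×10³) ].
P = 2.392 / 7.84×10⁻⁵ = 30520 N.
Spring compression = P/k = 30520/(25×10³) = 1.221 mm.

δ ≈ 1.22 mm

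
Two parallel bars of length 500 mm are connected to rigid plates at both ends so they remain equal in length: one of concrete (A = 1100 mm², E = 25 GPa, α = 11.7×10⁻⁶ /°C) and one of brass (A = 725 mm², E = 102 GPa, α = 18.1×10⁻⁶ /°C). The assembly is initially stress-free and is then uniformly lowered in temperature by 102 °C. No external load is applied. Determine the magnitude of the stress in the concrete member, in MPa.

Equilibrium of a rigid end plate with no external load gives equal and opposite internal forces ±P in the two members. Since α_{brass} > α_{concrete}, cooling drives the brass into tension and the concrete into compression.
Setting the final lengths equal and cancelling L: (α₁ − α₂)ΔT = P/(A₁E₁) + P/(A₂E₂).
|α₁ − α₂|·ΔT = 6.4×10⁻⁶ × 102 = 0.0006528.
1/(A₁E₁) + 1/(A₂E₂) = 1/(1100×25×10³) + 1/(725×102×10³) = 4.989×10⁻⁸ N⁻¹.
P = 0.0006528 / 4.989×10⁻⁸ = 13090 N = 13.09 kN.
σ_{concrete} = P/A₁ = 13090/1100 = 11.9 MPa, compressive.

σ ≈ 11.9 MPa (compressive)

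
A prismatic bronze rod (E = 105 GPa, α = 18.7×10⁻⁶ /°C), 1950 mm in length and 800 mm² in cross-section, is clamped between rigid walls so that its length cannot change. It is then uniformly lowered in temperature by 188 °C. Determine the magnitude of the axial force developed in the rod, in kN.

With zero net strain, σ = E·αΔT = 105 GPa × 18.7×10⁻⁶ × 188 = 369.1 MPa.
Axial force P = σA = 369.1 × 800 = 295300 N = 295.3 kN, tensile.

P ≈ 295 kN (tensile)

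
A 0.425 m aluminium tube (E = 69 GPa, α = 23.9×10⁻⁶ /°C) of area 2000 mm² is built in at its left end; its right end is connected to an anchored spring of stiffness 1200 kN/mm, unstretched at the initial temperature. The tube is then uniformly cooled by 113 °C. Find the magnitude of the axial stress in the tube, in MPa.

σ ≈ 147 MPa (tensile)

The unrestrained thermal change is αΔT L = 23.9×10⁻⁶ × 113 × 425 = 1.148 mm.
Let P be the tensile force in the spring. The tube extends elastically by PL/(AE) and the spring stretches by P/k; together these equal δ_free.
So P = δ_free / [L/(AE) + 1/k] = 1.148 / [ 425/(2000×69×10³) + 1/(1200×10³) ].
P = 1.148 / 3.913×10⁻⁶ = 293300 N.
σ = P/A = 293300/2000 = 146.7 MPa.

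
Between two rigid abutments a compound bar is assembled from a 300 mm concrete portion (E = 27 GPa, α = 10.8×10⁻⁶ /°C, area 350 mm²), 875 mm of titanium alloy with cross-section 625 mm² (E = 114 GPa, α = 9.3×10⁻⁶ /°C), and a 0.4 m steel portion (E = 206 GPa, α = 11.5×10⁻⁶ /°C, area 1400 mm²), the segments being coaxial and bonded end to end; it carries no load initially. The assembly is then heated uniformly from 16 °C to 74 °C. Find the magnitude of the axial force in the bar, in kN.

With the walls removed the bar would change length by δ_free = Σ αᵢΔT Lᵢ = 10.8×10⁻⁶×58×300 + 9.3×10⁻⁶×58×875 + 11.5×10⁻⁶×58×400 = 0.9267 mm.
The rigid supports impose zero overall length change; the single axial force P common to all segments must satisfy P Σ Lᵢ/(AᵢEᵢ) = δ_free.
The series flexibility is Σ Lᵢ/(AᵢEᵢ) = 300/(350×27×10³) + 875/(625×114×10³) + 400/(1400×206×10³) = 4.541×10⁻⁵ mm/N.
Hence P = δ_free / Σ(L/AE) = 0.9267/4.541×10⁻⁵ = 20.41 kN (compressive).

P ≈ 20.4 kN (compressive)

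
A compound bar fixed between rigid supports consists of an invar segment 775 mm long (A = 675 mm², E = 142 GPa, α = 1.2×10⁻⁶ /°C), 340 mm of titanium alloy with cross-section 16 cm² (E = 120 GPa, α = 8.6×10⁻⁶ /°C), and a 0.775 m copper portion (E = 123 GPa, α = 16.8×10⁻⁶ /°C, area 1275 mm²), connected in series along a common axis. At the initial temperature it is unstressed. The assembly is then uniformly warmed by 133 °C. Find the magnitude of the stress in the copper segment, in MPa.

σ ≈ 119 MPa (compressive)

If the supports were absent, the total length change would be Σ αᵢΔT Lᵢ = 1.2×10⁻⁶×133×775 + 8.6×10⁻⁶×133×340 + 16.8×10⁻⁶×133×775 = 2.244 mm.
The walls prevent any net length change, so an axial force P (same in every segment) develops. Compatibility: P · Σ Lᵢ/(AᵢEᵢ) = δ_free.
Σ Lᵢ/(AᵢEᵢ) = 775/(675×142×10³) + 340/(1600×120×10³) + 775/(1275×123×10³) = 1.48×10⁻⁵ mm/N.
So P = 2.244 / 1.48×10⁻⁵ = 151.7 kN, compressive.
σ_{copper} = P / A = 151700 / 1275 = 118.9 MPa.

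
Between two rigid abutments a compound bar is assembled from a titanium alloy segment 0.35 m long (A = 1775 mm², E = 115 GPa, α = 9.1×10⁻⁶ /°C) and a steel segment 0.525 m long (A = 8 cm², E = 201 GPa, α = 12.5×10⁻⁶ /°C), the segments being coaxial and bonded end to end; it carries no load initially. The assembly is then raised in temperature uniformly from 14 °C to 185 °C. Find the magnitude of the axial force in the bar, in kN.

P ≈ 335 kN (compressive)

Free thermal expansion of the whole bar: Σ αᵢΔT Lᵢ = 9.1×10⁻⁶×171×350 + 12.5×10⁻⁶×171×525 = 1.667 mm.
Since the ends are fixed, an axial force P builds up, equal in every segment, with P · Σ Lᵢ/(AᵢEᵢ) = δ_free.
Σ Lᵢ/(AᵢEᵢ) = 350/(1775×115×10³) + 525/(800×201×10³) = 4.98×10⁻⁶ mm/N.
Hence P = δ_free / Σ(L/AE) = 1.667/4.98×10⁻⁶ = 334.7 kN (compressive).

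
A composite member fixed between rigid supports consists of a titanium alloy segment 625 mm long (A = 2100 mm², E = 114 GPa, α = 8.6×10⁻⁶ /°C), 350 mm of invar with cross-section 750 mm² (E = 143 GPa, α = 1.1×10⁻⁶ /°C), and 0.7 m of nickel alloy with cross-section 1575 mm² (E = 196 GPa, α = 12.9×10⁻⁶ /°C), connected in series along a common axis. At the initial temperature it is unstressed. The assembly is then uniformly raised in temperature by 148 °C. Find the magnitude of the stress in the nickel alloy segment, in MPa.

σ ≈ 171 MPa (compressive)

Free thermal expansion of the whole bar: Σ αᵢΔT Lᵢ = 8.6×10⁻⁶×148×625 + 1.1×10⁻⁶×148×350 + 12.9×10⁻⁶×148×700 = 2.189 mm.
The rigid supports impose zero overall length change; the single axial force P common to all segments must satisfy P Σ Lᵢ/(AᵢEᵢ) = δ_free.
The series flexibility is Σ Lᵢ/(AᵢEᵢ) = 625/(2100×114×10³) + 350/(750×143×10³) + 700/(1575×196×10³) = 8.142×10⁻⁶ mm/N.
So P = 2.189 / 8.142×10⁻⁶ = 268.9 kN, compressive.
σ_{nickel alloy} = P / A = 268900 / 1575 = 170.7 MPa.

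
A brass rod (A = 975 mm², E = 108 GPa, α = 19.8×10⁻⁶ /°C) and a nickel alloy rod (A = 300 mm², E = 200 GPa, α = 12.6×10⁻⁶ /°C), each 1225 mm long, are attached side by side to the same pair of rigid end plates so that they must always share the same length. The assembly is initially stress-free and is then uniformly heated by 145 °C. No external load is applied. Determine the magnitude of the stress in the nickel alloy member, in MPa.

Both members must finish at the same length. With the larger α, the brass tends to over-expand; the plates restrain it, putting the brass in compression and the nickel alloy in tension. With no external load the two internal forces are equal and opposite, magnitude P.
Setting the final lengths equal and cancelling L: (α₁ − α₂)ΔT = P/(A₁E₁) + P/(A₂E₂).
|α₁ − α₂|·ΔT = 7.2×10⁻⁶ × 145 = 0.001044.
1/(A₁E₁) + 1/(A₂E₂) = 1/(975×108×10³) + 1/(300×200×10³) = 2.616×10⁻⁸ N⁻¹.
P = 0.001044 / 2.616×10⁻⁸ = 39900 N = 39.9 kN.
σ_{nickel alloy} = P/A₂ = 39900/300 = 133 MPa, tensile.

σ ≈ 133 MPa (tensile)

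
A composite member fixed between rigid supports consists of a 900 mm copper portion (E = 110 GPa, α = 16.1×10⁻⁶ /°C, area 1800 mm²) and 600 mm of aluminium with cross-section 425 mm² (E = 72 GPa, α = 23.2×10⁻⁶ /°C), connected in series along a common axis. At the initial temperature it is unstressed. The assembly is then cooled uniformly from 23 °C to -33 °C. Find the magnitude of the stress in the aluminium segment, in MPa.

σ ≈ 155 MPa (tensile)

If the supports were absent, the total length change would be Σ αᵢΔT Lᵢ = 16.1×10⁻⁶×56×900 + 23.2×10⁻⁶×56×600 = 1.591 mm.
Since the ends are fixed, an axial force P builds up, equal in every segment, with P · Σ Lᵢ/(AᵢEᵢ) = δ_free.
Σ Lᵢ/(AᵢEᵢ) = 900/(1800×110×10³) + 600/(425×72×10³) = 2.415×10⁻⁵ mm/N.
Hence P = δ_free / Σ(L/AE) = 1.591/2.415×10⁻⁵ = 65.87 kN (tensile).
σ_{aluminium} = P / A = 65870 / 425 = 155 MPa.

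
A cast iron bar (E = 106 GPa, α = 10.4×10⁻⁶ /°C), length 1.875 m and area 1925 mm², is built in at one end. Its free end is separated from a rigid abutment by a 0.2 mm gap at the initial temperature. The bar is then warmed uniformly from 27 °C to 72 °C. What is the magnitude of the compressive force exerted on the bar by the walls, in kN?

Unrestrained expansion: δ_free = αΔT L = 10.4×10⁻⁶ × 45 × 1875 = 0.8775 mm.
The gap closes (δ_free > 0.2 mm) and the wall then resists a further 0.8775 − 0.2 = 0.6775 mm of expansion.
Compatibility: PL/(AE) = 0.6775 mm, so σ = P/A = E × (0.6775/1875) = 38.3 MPa.
Force on the wall = σA = 38.3 × 1925 mm² = 73.73 kN.

P ≈ 73.7 kN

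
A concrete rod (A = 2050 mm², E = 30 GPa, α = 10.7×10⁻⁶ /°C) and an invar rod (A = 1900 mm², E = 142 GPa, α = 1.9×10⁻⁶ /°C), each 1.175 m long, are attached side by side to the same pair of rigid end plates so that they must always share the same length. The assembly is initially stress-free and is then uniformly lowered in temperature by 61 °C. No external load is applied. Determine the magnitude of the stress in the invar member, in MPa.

σ ≈ 14.1 MPa (compressive)

Equilibrium of a rigid end plate with no external load gives equal and opposite internal forces ±P in the two members. Since α_{concrete} > α_{invar}, cooling drives the concrete into tension and the invar into compression.
Equating the net (thermal + elastic) strains gives |α₁ − α₂|·ΔT = P·[1/(A₁E₁) + 1/(A₂E₂)].
|α₁ − α₂|·ΔT = 8.8×10⁻⁶ × 61 = 0.0005368.
1/(A₁E₁) + 1/(A₂E₂) = 1/(2050×30×10³) + 1/(1900×142×10³) = 1.997×10⁻⁸ N⁻¹.
So P = 0.0005368 / 1.997×10⁻⁸ = 26.88 kN.
σ_{invar} = P/A₂ = 26880/1900 = 14.15 MPa, compressive.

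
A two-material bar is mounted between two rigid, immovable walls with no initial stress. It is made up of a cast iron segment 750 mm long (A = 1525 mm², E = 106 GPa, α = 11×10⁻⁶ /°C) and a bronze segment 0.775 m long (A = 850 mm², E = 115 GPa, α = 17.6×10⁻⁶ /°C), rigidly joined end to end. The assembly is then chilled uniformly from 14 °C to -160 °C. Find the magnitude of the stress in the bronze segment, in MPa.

σ ≈ 357 MPa (tensile)

Free thermal contraction of the whole bar: Σ αᵢΔT Lᵢ = 11×10⁻⁶×174×750 + 17.6×10⁻⁶×174×775 = 3.809 mm.
The walls prevent any net length change, so an axial force P (same in every segment) develops. Compatibility: P · Σ Lᵢ/(AᵢEᵢ) = δ_free.
The series flexibility is Σ Lᵢ/(AᵢEᵢ) = 750/(1525×106×10³) + 775/(850×115×10³) = 1.257×10⁻⁵ mm/N.
So P = 3.809 / 1.257×10⁻⁵ = 303.1 kN, tensile.
σ_{bronze} = P / A = 303100 / 850 = 356.5 MPa.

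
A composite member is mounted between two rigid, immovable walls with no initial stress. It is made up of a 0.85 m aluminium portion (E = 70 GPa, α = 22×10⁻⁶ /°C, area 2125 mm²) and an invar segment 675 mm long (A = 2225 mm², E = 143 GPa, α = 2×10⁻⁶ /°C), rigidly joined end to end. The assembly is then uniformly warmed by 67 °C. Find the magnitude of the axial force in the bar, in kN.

P ≈ 171 kN (compressive)

With the walls removed the bar would change length by δ_free = Σ αᵢΔT Lᵢ = 22×10⁻⁶×67×850 + 2×10⁻⁶×67×675 = 1.343 mm.
The rigid supports impose zero overall length change; the single axial force P common to all segments must satisfy P Σ Lᵢ/(AᵢEᵢ) = δ_free.
Σ Lᵢ/(AᵢEᵢ) = 850/(2125×70×10³) + 675/(2225×143×10³) = 7.836×10⁻⁶ mm/N.
Hence P = δ_free / Σ(L/AE) = 1.343/7.836×10⁻⁶ = 171.4 kN (compressive).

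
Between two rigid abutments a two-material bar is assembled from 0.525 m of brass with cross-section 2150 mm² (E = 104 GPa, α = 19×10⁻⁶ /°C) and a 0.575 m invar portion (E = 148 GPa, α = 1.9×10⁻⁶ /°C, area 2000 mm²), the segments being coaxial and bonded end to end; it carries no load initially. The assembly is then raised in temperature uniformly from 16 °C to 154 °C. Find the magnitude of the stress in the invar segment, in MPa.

σ ≈ 178 MPa (compressive)

Free thermal expansion of the whole bar: Σ αᵢΔT Lᵢ = 19×10⁻⁶×138×525 + 1.9×10⁻⁶×138×575 = 1.527 mm.
The rigid supports impose zero overall length change; the single axial force P common to all segments must satisfy P Σ Lᵢ/(AᵢEᵢ) = δ_free.
Σ Lᵢ/(AᵢEᵢ) = 525/(2150×104×10³) + 575/(2000×148×10³) = 4.291×10⁻⁶ mm/N.
So P = 1.527 / 4.291×10⁻⁶ = 356 kN, compressive.
σ_{invar} = P / A = 356000 / 2000 = 178 MPa.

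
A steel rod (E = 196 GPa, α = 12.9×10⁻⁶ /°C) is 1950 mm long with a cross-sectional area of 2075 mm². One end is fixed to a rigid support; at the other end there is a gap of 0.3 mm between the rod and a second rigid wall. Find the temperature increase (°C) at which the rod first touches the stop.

Contact occurs when the free expansion equals the gap: αΔT L = 0.3 mm.
So ΔT = g/(αL) = 0.3/(12.9×10⁻⁶ × 1950) = 11.93 °C.

ΔT ≈ 11.9 °C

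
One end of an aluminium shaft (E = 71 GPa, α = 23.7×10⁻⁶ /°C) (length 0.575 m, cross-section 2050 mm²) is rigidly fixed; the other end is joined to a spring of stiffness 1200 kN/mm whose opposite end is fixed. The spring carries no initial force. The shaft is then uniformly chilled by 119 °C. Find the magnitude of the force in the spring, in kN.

The unrestrained thermal change is αΔT L = 23.7×10⁻⁶ × 119 × 575 = 1.622 mm.
Let P be the tensile force in the spring. The shaft extends elastically by PL/(AE) and the spring stretches by P/k; together these equal δ_free.
P [ L/(AE) + 1/k ] = δ_free → P [ 575/(2050×71×10³) + 1/(1200×10³) ] = 1.622.
P = 1.622 / 4.784×10⁻⁶ = 339000 N.

P ≈ 339 kN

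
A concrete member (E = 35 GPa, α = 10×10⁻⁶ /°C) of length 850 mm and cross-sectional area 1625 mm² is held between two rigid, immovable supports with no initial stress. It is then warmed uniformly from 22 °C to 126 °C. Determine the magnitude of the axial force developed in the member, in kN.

With zero net strain, σ = E·αΔT = 35 GPa × 10×10⁻⁶ × 104 = 36.4 MPa.
P = AEαΔT = 1625 × 35×10³ × 10×10⁻⁶ × 104 = 59.15 kN (compressive).

P ≈ 59.1 kN (compressive)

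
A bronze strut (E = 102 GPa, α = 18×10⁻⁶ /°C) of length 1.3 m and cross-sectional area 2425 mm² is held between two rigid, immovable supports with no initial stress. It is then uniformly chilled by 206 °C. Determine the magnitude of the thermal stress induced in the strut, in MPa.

σ ≈ 378 MPa (tensile)

With length fixed, the mechanical strain must cancel the thermal strain αΔT = 18×10⁻⁶ × 206 = 3708×10⁻⁶.
Hence σ = E·αΔT = 102×10³ × 3708×10⁻⁶ = 378.2 MPa, tensile.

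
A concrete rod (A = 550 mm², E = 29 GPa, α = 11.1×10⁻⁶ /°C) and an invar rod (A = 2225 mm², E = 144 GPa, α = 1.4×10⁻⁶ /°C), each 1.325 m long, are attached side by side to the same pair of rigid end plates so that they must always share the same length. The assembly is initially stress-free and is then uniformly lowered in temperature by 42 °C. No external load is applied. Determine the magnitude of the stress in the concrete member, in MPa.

Both members must finish at the same length. With the larger α, the concrete tends to over-contract; the plates restrain it, putting the concrete in tension and the invar in compression. With no external load the two internal forces are equal and opposite, magnitude P.
Equating the net (thermal + elastic) strains gives |α₁ − α₂|·ΔT = P·[1/(A₁E₁) + 1/(A₂E₂)].
|α₁ − α₂|·ΔT = 9.7×10⁻⁶ × 42 = 0.0004074.
1/(A₁E₁) + 1/(A₂E₂) = 1/(550×29×10³) + 1/(2225×144×10³) = 6.582×10⁻⁸ N⁻¹.
So P = 0.0004074 / 6.582×10⁻⁸ = 6.19 kN.
σ_{concrete} = P/A₁ = 6190/550 = 11.25 MPa, tensile.

σ ≈ 11.3 MPa (tensile)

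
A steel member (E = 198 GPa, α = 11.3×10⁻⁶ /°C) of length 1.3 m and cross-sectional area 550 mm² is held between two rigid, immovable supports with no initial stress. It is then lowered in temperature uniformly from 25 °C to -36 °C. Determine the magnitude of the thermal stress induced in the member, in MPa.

σ ≈ 136 MPa (tensile)

The supports are rigid, so the total axial strain is zero. The restrained thermal strain is ε = αΔT = 11.3×10⁻⁶ × 61 = 689.3×10⁻⁶.
The stress required to suppress this strain is σ = Eε = 198×10³ × 689.3×10⁻⁶ = 136.5 MPa, tensile since the member is trying to contract.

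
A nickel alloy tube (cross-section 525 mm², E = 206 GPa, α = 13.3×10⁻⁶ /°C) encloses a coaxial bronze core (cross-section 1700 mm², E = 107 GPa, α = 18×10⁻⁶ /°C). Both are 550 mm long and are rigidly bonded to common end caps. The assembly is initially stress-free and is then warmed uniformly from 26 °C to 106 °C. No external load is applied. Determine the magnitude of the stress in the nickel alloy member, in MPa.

σ ≈ 48.6 MPa (tensile)

The bronze has the larger α, so on heating it would change length more than the nickel alloy if both were free. The rigid plates force a common final length, so the bronze is put into compression and the nickel alloy into tension, with equal and opposite forces P (no external load).
Equating the net (thermal + elastic) strains gives |α₁ − α₂|·ΔT = P·[1/(A₁E₁) + 1/(A₂E₂)].
|α₁ − α₂|·ΔT = 4.7×10⁻⁶ × 80 = 0.000376.
1/(A₁E₁) + 1/(A₂E₂) = 1/(525×206×10³) + 1/(1700×107×10³) = 1.474×10⁻⁸ N⁻¹.
P = 0.000376 / 1.474×10⁻⁸ = 25500 N = 25.5 kN.
σ_{nickel alloy} = P/A₁ = 25500/525 = 48.58 MPa, tensile.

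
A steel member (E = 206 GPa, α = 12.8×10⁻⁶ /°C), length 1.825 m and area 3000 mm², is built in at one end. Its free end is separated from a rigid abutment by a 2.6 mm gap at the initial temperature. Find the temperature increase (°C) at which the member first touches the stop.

The gap closes when αΔT L = 2.6 mm, since the member is still unstressed at that instant.
So ΔT = g/(αL) = 2.6/(12.8×10⁻⁶ × 1825) = 111.3 °C.

ΔT ≈ 111 °C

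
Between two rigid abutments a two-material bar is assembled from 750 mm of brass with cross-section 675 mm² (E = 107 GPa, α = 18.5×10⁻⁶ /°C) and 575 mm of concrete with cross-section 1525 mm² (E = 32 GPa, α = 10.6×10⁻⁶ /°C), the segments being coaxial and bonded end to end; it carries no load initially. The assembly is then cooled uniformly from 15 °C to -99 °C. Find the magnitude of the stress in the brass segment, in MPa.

σ ≈ 152 MPa (tensile)

Free thermal contraction of the whole bar: Σ αᵢΔT Lᵢ = 18.5×10⁻⁶×114×750 + 10.6×10⁻⁶×114×575 = 2.277 mm.
Since the ends are fixed, an axial force P builds up, equal in every segment, with P · Σ Lᵢ/(AᵢEᵢ) = δ_free.
The series flexibility is Σ Lᵢ/(AᵢEᵢ) = 750/(675×107×10³) + 575/(1525×32×10³) = 2.217×10⁻⁵ mm/N.
Hence P = δ_free / Σ(L/AE) = 2.277/2.217×10⁻⁵ = 102.7 kN (tensile).
σ_{brass} = P / A = 102700 / 675 = 152.2 MPa.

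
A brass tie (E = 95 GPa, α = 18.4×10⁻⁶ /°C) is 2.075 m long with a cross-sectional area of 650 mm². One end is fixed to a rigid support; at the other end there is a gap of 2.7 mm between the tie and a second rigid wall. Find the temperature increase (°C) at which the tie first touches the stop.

ΔT ≈ 70.7 °C

Contact occurs when the free expansion equals the gap: αΔT L = 2.7 mm.
ΔT = 2.7 / (18.4×10⁻⁶ × 2075) = 70.72 °C.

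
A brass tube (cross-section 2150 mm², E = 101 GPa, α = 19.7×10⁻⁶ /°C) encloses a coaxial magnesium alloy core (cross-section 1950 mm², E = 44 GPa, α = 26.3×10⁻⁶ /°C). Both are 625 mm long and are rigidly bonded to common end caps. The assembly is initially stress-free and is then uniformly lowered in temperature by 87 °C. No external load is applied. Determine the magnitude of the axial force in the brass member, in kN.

The magnesium alloy has the larger α, so on cooling it would change length more than the brass if both were free. The rigid plates force a common final length, so the magnesium alloy is put into tension and the brass into compression, with equal and opposite forces P (no external load).
Compatibility of the two members (thermal + elastic change equal): (α₁ − α₂)ΔT = P·[1/(A₁E₁) + 1/(A₂E₂)].
|α₁ − α₂|·ΔT = 6.6×10⁻⁶ × 87 = 0.0005742.
1/(A₁E₁) + 1/(A₂E₂) = 1/(2150×101×10³) + 1/(1950×44×10³) = 1.626×10⁻⁸ N⁻¹.
P = 0.0005742 / 1.626×10⁻⁸ = 35310 N = 35.31 kN.

P ≈ 35.3 kN (compressive in the brass)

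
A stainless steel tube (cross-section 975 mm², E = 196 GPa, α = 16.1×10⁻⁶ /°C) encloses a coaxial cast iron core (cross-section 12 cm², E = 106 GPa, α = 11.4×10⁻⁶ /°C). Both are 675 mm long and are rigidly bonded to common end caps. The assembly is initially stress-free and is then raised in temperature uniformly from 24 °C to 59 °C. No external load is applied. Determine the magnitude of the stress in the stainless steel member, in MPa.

Equilibrium of a rigid end plate with no external load gives equal and opposite internal forces ±P in the two members. Since α_{stainless steel} > α_{cast iron}, heating drives the stainless steel into compression and the cast iron into tension.
Compatibility of the two members (thermal + elastic change equal): (α₁ − α₂)ΔT = P·[1/(A₁E₁) + 1/(A₂E₂)].
|α₁ − α₂|·ΔT = 4.7×10⁻⁶ × 35 = 0.0001645.
1/(A₁E₁) + 1/(A₂E₂) = 1/(975×196×10³) + 1/(1200×106×10³) = 1.309×10⁻⁸ N⁻¹.
So P = 0.0001645 / 1.309×10⁻⁸ = 12.56 kN.
σ_{stainless steel} = P/A₁ = 12560/975 = 12.88 MPa, compressive.

σ ≈ 12.9 MPa (compressive)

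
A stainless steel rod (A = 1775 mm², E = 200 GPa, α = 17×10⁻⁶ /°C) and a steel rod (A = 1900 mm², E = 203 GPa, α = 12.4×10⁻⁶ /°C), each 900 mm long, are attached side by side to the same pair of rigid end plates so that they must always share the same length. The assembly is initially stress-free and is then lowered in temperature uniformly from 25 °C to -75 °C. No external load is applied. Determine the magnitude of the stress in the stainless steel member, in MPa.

σ ≈ 47.9 MPa (tensile)

Equilibrium of a rigid end plate with no external load gives equal and opposite internal forces ±P in the two members. Since α_{stainless steel} > α_{steel}, cooling drives the stainless steel into tension and the steel into compression.
Compatibility of the two members (thermal + elastic change equal): (α₁ − α₂)ΔT = P·[1/(A₁E₁) + 1/(A₂E₂)].
|α₁ − α₂|·ΔT = 4.6×10⁻⁶ × 100 = 0.00046.
1/(A₁E₁) + 1/(A₂E₂) = 1/(1775×200×10³) + 1/(1900×203×10³) = 5.41×10⁻⁹ N⁻¹.
So P = 0.00046 / 5.41×10⁻⁹ = 85.03 kN.
σ_{stainless steel} = P/A₁ = 85030/1775 = 47.91 MPa, tensile.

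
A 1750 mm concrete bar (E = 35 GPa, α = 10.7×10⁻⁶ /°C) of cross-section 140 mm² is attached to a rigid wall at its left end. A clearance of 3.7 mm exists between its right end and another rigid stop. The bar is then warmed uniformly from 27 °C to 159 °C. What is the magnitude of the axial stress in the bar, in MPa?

Free thermal elongation = αΔT L = 10.7×10⁻⁶ × 132 × 1750 = 2.472 mm.
Since δ_free = 2.47 mm is less than the 3.7 mm gap, the bar never touches the wall. No axial force develops.

σ ≈ 0 MPa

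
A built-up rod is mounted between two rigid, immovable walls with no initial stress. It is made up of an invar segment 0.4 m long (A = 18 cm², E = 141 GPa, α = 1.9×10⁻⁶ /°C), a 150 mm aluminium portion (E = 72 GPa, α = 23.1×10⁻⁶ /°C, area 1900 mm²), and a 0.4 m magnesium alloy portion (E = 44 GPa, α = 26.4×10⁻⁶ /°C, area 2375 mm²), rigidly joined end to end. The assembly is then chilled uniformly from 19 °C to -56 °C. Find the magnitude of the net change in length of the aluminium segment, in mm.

With the walls removed the bar would change length by δ_free = Σ αᵢΔT Lᵢ = 1.9×10⁻⁶×75×400 + 23.1×10⁻⁶×75×150 + 26.4×10⁻⁶×75×400 = 1.109 mm.
Since the ends are fixed, an axial force P builds up, equal in every segment, with P · Σ Lᵢ/(AᵢEᵢ) = δ_free.
The series flexibility is Σ Lᵢ/(AᵢEᵢ) = 400/(1800×141×10³) + 150/(1900×72×10³) + 400/(2375×44×10³) = 6.5×10⁻⁶ mm/N.
P = 1.109 / 6.5×10⁻⁶ = 170600 N = 170.6 kN, tensile.
For the aluminium segment, free thermal change = 23.1×10⁻⁶×75×150 = 0.2599 mm and elastic change from P = 170600×150/(1900×72×10³) = 0.187 mm; these oppose, so the net change is 0.0728 mm (segment shortens).

|ΔL| ≈ 0.0728 mm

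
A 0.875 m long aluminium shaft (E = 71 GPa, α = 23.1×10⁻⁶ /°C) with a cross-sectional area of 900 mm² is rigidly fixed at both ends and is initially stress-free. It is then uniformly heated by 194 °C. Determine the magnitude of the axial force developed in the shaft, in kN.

Full restraint means ε = 0, so the stress is σ = EαΔT = 71×10³ × 23.1×10⁻⁶ × 194 = 318.2 MPa.
Then P = σA = 318.2 × 900 mm² = 286.4 kN, compressive.

P ≈ 286 kN (compressive)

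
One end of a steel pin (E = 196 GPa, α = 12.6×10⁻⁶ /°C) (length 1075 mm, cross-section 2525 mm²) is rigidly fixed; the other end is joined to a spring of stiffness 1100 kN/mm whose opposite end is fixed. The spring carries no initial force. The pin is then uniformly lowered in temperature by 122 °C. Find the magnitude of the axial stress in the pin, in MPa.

The unrestrained thermal change is αΔT L = 12.6×10⁻⁶ × 122 × 1075 = 1.652 mm.
With a force P in the spring, the elastic change of the pin is PL/(AE) and that of the spring is P/k; compatibility requires their sum to equal δ_free.
So P = δ_free / [L/(AE) + 1/k] = 1.652 / [ 1075/(2525×196×10³) + 1/(1100×10³) ].
P = 1.652 / 3.081×10⁻⁶ = 536300 N.
σ = P/A = 536300/2525 = 212.4 MPa.

σ ≈ 212 MPa (tensile)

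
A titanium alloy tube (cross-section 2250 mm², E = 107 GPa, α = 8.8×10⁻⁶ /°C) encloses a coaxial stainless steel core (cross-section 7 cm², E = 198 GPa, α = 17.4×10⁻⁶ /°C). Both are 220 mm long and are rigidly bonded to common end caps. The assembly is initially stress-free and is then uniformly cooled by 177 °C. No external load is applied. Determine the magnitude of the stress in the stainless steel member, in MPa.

Equilibrium of a rigid end plate with no external load gives equal and opposite internal forces ±P in the two members. Since α_{stainless steel} > α_{titanium alloy}, cooling drives the stainless steel into tension and the titanium alloy into compression.
Compatibility of the two members (thermal + elastic change equal): (α₁ − α₂)ΔT = P·[1/(A₁E₁) + 1/(A₂E₂)].
|α₁ − α₂|·ΔT = 8.6×10⁻⁶ × 177 = 0.001522.
1/(A₁E₁) + 1/(A₂E₂) = 1/(2250×107×10³) + 1/(700×198×10³) = 1.137×10⁻⁸ N⁻¹.
P = 0.001522 / 1.137×10⁻⁸ = 133900 N = 133.9 kN.
σ_{stainless steel} = P/A₂ = 133900/700 = 191.3 MPa, tensile.

σ ≈ 191 MPa (tensile)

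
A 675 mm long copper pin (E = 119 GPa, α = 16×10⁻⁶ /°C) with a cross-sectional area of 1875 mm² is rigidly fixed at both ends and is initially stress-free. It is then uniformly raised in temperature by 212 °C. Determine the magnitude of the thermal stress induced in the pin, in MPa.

Because both ends are immovable the net strain is zero, and the suppressed thermal strain is αΔT = 16×10⁻⁶ × 212 = 3392×10⁻⁶.
Hence σ = E·αΔT = 119×10³ × 3392×10⁻⁶ = 403.6 MPa, compressive.

σ ≈ 404 MPa (compressive)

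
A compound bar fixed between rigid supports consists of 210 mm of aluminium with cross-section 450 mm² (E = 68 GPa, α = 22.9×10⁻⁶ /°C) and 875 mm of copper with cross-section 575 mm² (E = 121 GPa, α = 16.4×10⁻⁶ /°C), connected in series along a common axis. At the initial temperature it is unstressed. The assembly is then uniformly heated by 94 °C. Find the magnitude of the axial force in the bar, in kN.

P ≈ 92.6 kN (compressive)

If the supports were absent, the total length change would be Σ αᵢΔT Lᵢ = 22.9×10⁻⁶×94×210 + 16.4×10⁻⁶×94×875 = 1.801 mm.
Since the ends are fixed, an axial force P builds up, equal in every segment, with P · Σ Lᵢ/(AᵢEᵢ) = δ_free.
Σ Lᵢ/(AᵢEᵢ) = 210/(450×68×10³) + 875/(575×121×10³) = 1.944×10⁻⁵ mm/N.
Hence P = δ_free / Σ(L/AE) = 1.801/1.944×10⁻⁵ = 92.65 kN (compressive).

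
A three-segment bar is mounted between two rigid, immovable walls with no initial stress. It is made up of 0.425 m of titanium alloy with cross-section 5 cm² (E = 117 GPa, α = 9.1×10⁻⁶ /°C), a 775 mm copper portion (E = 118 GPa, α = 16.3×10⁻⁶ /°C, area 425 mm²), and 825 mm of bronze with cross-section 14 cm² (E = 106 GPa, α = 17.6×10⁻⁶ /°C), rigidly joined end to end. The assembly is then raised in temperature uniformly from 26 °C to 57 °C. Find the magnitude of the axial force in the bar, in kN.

With the walls removed the bar would change length by δ_free = Σ αᵢΔT Lᵢ = 9.1×10⁻⁶×31×425 + 16.3×10⁻⁶×31×775 + 17.6×10⁻⁶×31×825 = 0.9616 mm.
Since the ends are fixed, an axial force P builds up, equal in every segment, with P · Σ Lᵢ/(AᵢEᵢ) = δ_free.
Σ Lᵢ/(AᵢEᵢ) = 425/(500×117×10³) + 775/(425×118×10³) + 825/(1400×106×10³) = 2.828×10⁻⁵ mm/N.
So P = 0.9616 / 2.828×10⁻⁵ = 34.01 kN, compressive.

P ≈ 34 kN (compressive)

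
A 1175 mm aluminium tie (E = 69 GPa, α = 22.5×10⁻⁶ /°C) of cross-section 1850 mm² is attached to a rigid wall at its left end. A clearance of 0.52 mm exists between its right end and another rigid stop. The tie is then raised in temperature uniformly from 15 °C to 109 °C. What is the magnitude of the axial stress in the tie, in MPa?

Unrestrained expansion: δ_free = αΔT L = 22.5×10⁻⁶ × 94 × 1175 = 2.485 mm.
This exceeds the 0.52 mm gap, so the wall pushes back. The portion of expansion that must be recovered elastically is δ_free − gap = 2.485 − 0.52 = 1.965 mm.
So σ = E(δ_free − g)/L = 69×10³ × 1.965/1175 = 115.4 MPa.

σ ≈ 115 MPa (compressive)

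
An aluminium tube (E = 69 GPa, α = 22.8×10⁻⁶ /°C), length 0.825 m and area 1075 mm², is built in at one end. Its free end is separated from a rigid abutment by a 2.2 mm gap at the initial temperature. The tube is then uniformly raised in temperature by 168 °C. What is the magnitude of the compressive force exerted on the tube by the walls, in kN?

P ≈ 86.3 kN

Free thermal elongation = αΔT L = 22.8×10⁻⁶ × 168 × 825 = 3.16 mm.
The gap closes (δ_free > 2.2 mm) and the wall then resists a further 3.16 − 2.2 = 0.9601 mm of expansion.
Compatibility: PL/(AE) = 0.9601 mm, so σ = P/A = E × (0.9601/825) = 80.3 MPa.
P = σA = 80.3 × 1075 = 86.32 kN.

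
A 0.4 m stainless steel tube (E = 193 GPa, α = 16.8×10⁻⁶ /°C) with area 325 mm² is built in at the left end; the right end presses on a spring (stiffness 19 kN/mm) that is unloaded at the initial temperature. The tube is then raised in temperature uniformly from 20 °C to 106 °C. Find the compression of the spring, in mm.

δ ≈ 0.515 mm

The unrestrained thermal change is αΔT L = 16.8×10⁻⁶ × 86 × 400 = 0.5779 mm.
Let P be the compressive force at the spring. The tube shortens elastically by PL/(AE) and the spring compresses by P/k; together these equal δ_free.
So P = δ_free / [L/(AE) + 1/k] = 0.5779 / [ 400/(325×193×10³) + 1/(19×10³) ].
P = 0.5779 / 5.901×10⁻⁵ = 9794 N.
Spring compression = P/k = 9794/(19×10³) = 0.5155 mm.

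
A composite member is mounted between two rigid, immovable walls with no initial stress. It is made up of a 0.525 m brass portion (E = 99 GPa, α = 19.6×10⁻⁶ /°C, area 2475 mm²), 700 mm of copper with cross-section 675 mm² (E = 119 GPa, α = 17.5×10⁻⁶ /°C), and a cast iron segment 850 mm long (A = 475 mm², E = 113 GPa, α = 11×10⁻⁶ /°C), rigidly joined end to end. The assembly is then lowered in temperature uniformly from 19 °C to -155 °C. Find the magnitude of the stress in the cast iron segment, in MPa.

If the supports were absent, the total length change would be Σ αᵢΔT Lᵢ = 19.6×10⁻⁶×174×525 + 17.5×10⁻⁶×174×700 + 11×10⁻⁶×174×850 = 5.549 mm.
The walls prevent any net length change, so an axial force P (same in every segment) develops. Compatibility: P · Σ Lᵢ/(AᵢEᵢ) = δ_free.
The series flexibility is Σ Lᵢ/(AᵢEᵢ) = 525/(2475×99×10³) + 700/(675×119×10³) + 850/(475×113×10³) = 2.669×10⁻⁵ mm/N.
So P = 5.549 / 2.669×10⁻⁵ = 207.9 kN, tensile.
σ_{cast iron} = P / A = 207900 / 475 = 437.6 MPa.

σ ≈ 438 MPa (tensile)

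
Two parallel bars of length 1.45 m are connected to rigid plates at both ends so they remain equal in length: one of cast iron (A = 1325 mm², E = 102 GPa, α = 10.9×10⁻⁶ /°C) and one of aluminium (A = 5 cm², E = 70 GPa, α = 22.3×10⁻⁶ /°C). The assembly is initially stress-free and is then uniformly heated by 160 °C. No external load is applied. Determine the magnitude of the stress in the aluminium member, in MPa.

Equilibrium of a rigid end plate with no external load gives equal and opposite internal forces ±P in the two members. Since α_{aluminium} > α_{cast iron}, heating drives the aluminium into compression and the cast iron into tension.
Equating the net (thermal + elastic) strains gives |α₁ − α₂|·ΔT = P·[1/(A₁E₁) + 1/(A₂E₂)].
|α₁ − α₂|·ΔT = 11.4×10⁻⁶ × 160 = 0.001824.
1/(A₁E₁) + 1/(A₂E₂) = 1/(1325×102×10³) + 1/(500×70×10³) = 3.597×10⁻⁸ N⁻¹.
P = 0.001824 / 3.597×10⁻⁸ = 50710 N = 50.71 kN.
σ_{aluminium} = P/A₂ = 50710/500 = 101.4 MPa, compressive.

σ ≈ 101 MPa (compressive)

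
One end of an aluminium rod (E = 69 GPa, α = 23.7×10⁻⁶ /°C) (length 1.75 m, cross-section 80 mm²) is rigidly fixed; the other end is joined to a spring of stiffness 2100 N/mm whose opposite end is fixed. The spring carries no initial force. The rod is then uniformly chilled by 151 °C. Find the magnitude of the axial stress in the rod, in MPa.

The unrestrained thermal change is αΔT L = 23.7×10⁻⁶ × 151 × 1750 = 6.263 mm.
With a force P in the spring, the elastic change of the rod is PL/(AE) and that of the spring is P/k; compatibility requires their sum to equal δ_free.
P [ L/(AE) + 1/k ] = δ_free → P [ 1750/(80×69×10³) + 1/(2100) ] = 6.263.
P = 6.263 / 0.0007932 = 7895 N.
σ = P/A = 7895/80 = 98.69 MPa.

σ ≈ 98.7 MPa (tensile)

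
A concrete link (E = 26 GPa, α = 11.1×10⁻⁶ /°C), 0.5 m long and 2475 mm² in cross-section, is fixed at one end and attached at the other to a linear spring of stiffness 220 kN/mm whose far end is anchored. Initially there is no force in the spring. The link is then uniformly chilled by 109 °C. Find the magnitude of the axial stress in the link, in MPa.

σ ≈ 19.8 MPa (tensile)

Free thermal contraction: δ_free = αΔT L = 11.1×10⁻⁶ × 109 × 500 = 0.6049 mm.
With a force P in the spring, the elastic change of the link is PL/(AE) and that of the spring is P/k; compatibility requires their sum to equal δ_free.
P [ L/(AE) + 1/k ] = δ_free → P [ 500/(2475×26×10³) + 1/(220×10³) ] = 0.6049.
P = 0.6049 / 1.232×10⁻⁵ = 49120 N.
σ = P/A = 49120/2475 = 19.85 MPa.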